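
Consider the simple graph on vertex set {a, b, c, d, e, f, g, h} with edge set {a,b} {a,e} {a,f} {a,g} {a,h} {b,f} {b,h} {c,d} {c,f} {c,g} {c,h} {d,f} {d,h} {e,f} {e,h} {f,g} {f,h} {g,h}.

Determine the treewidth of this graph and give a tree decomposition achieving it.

Treewidth 3.
One such decomposition:
Bags: B1 = {a, b, f, h}  B2 = {a, f, g, h}  B3 = {a, e, f, h}  B4 = {c, f, g, h}  B5 = {c, d, f, h}
Tree: B1–B2, B2–B3, B2–B4, B4–B5

Every bag has size at most 4, so the width is 4 − 1 = 3 and tw(G) ≤ 3. Conversely, {c, d, f, h} is a clique of size 4, and the vertices of any clique must share a bag in every tree decomposition; so some bag has ≥ 4 vertices and tw(G) ≥ 3. The upper and lower bounds meet at 3, so that is the treewidth.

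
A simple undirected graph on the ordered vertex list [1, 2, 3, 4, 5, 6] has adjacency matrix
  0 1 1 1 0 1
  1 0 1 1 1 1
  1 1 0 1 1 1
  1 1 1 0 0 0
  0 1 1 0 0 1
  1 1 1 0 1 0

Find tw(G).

3

A width-3 tree decomposition is:
Bags: B1 = {1, 2, 3, 4}  B2 = {1, 2, 3, 6}  B3 = {2, 3, 5, 6}
Tree: B1–B2, B2–B3
Each bag holds 4 vertices, so the decomposition has width 3, which upper-bounds the treewidth. On the other hand G contains the 4-clique {1, 2, 3, 4}. A clique must lie in a single bag of any decomposition, so no decomposition can have width below 3. Combining the bounds, tw(G) = 3.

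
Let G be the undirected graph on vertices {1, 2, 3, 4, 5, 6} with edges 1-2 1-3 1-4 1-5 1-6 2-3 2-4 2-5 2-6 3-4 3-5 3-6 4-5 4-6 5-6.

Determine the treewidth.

5

A width-5 tree decomposition is:
Bags: B1 = {1, 2, 3, 4, 5, 6}
Tree: (single bag)
A single bag containing all 6 vertices is trivially a valid decomposition of width 5. On the other hand G contains the 6-clique {1, 2, 3, 4, 5, 6}. A clique must lie in a single bag of any decomposition, so no decomposition can have width below 5. Therefore the treewidth is 5.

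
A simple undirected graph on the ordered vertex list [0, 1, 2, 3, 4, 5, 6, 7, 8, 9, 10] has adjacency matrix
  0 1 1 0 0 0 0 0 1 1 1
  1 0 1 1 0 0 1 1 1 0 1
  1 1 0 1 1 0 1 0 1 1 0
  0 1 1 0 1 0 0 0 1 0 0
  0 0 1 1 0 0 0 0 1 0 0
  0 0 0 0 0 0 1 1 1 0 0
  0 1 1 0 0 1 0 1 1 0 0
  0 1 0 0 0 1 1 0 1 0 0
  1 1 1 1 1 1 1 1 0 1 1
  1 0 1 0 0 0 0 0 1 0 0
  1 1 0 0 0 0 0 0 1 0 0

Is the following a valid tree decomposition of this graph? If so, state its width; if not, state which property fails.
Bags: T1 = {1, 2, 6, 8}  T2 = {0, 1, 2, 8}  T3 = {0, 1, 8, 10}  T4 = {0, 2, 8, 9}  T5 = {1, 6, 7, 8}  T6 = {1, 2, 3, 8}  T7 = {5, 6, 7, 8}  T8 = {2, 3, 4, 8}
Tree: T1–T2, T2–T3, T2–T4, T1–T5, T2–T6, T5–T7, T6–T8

Yes; width 3.

Vertex coverage: the bags together contain {0, 1, 2, 3, 4, 5, 6, 7, 8, 9, 10}, the full vertex set. Edge coverage: each edge of G has both endpoints in at least one bag. Running intersection: for every vertex, the bags containing it form a connected subtree. All three properties hold, so this is a valid tree decomposition of width max|bag| − 1 = 3, and hence tw(G) ≤ 3.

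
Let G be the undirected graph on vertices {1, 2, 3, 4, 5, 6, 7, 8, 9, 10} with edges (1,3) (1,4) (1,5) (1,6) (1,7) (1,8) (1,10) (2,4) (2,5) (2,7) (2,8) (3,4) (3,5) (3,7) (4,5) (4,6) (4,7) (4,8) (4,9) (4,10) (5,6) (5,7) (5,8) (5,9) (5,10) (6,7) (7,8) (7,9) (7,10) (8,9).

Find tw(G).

4

A width-4 tree decomposition is:
Bags: B1 = {1, 4, 5, 6, 7}  B2 = {1, 4, 5, 7, 8}  B3 = {4, 5, 7, 8, 9}  B4 = {1, 4, 5, 7, 10}  B5 = {2, 4, 5, 7, 8}  B6 = {1, 3, 4, 5, 7}
Tree: B1–B2, B2–B3, B1–B4, B2–B5, B2–B6
The largest bag has 5 vertices, giving width 4; this decomposition certifies tw(G) ≤ 4. For the lower bound, the 5 vertices {1, 4, 5, 7, 8} are pairwise adjacent, and any tree decomposition puts a clique entirely inside one bag — forcing width ≥ 4. The upper and lower bounds meet at 4, so that is the treewidth.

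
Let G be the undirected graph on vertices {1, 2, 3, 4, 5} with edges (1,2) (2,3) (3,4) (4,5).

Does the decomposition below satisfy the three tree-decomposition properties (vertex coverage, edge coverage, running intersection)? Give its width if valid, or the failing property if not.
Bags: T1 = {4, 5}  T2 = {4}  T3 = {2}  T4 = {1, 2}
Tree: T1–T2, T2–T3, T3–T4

No — vertex 3 appears in no bag.

A tree decomposition must satisfy three properties: every vertex lies in some bag; for every edge, both endpoints lie together in some bag; and for every vertex, the bags containing it form a connected subtree. Here vertex 3 appears in no bag, so the decomposition is invalid.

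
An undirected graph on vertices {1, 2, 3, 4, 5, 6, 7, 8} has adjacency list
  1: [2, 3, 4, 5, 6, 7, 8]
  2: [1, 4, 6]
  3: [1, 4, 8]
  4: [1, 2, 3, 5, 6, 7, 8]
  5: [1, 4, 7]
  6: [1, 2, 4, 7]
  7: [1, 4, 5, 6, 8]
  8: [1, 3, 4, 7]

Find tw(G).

A width-3 tree decomposition is:
Bags: B1 = {1, 4, 7, 8}  B2 = {1, 4, 6, 7}  B3 = {1, 4, 5, 7}  B4 = {1, 2, 4, 6}  B5 = {1, 3, 4, 8}
Tree: B1–B2, B2–B3, B2–B4, B1–B5
The largest bag has 4 vertices, giving width 3; this decomposition certifies tw(G) ≤ 3. On the other hand G contains the 4-clique {1, 2, 4, 6}. A clique must lie in a single bag of any decomposition, so no decomposition can have width below 3. Combining the bounds, tw(G) = 3.

3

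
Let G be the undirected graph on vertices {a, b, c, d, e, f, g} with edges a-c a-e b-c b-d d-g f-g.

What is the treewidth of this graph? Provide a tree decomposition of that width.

The largest bag has 2 vertices, giving width 1; this decomposition certifies tw(G) ≤ 1. Since G has at least one edge (e.g. f–g), it is not an edgeless graph, so tw(G) ≥ 1. The upper and lower bounds meet at 1, so that is the treewidth.

Treewidth 1.
Bags: B1 = {f, g}  B2 = {d, g}  B3 = {b, d}  B4 = {b, c}  B5 = {a, c}  B6 = {a, e}
Tree: B1–B2, B2–B3, B3–B4, B4–B5, B5–B6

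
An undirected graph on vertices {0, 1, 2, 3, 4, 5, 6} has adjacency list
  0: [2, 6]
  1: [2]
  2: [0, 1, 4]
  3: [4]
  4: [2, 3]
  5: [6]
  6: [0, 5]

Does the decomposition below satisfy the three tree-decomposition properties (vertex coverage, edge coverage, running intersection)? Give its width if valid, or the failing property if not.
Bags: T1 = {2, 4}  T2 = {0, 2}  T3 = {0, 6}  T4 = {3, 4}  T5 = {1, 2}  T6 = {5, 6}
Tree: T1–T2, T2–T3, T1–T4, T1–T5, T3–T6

Checking the three conditions: (i) the bags cover all of {0, 1, 2, 3, 4, 5, 6}; (ii) for each edge, some bag contains both endpoints; (iii) the bags containing any fixed vertex form a subtree. All hold, so the decomposition is valid with width 2 − 1 = 1.

Yes; width 1.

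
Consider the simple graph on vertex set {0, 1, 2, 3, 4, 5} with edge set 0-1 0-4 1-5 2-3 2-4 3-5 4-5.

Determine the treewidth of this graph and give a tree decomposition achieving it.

Treewidth 2.
One optimal decomposition is:
Bags: B1 = {0, 1, 4}  B2 = {1, 4, 5}  B3 = {2, 4, 5}  B4 = {2, 3, 5}
Tree: B1–B2, B2–B3, B3–B4

Each bag holds 3 vertices, so the decomposition has width 2, which upper-bounds the treewidth. Since 0–1–5–4–0 is a cycle in G, G is not acyclic. Forests are exactly the graphs of treewidth ≤ 1, so tw(G) ≥ 2. The upper and lower bounds meet at 2, so that is the treewidth.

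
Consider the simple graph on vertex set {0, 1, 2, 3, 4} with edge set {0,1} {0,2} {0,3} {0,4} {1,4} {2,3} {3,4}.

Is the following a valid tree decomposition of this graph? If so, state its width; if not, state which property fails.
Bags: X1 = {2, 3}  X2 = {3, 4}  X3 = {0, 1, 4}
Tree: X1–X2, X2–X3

No — edge (2,0) lies in no bag.

A tree decomposition must satisfy three properties: every vertex lies in some bag; for every edge, both endpoints lie together in some bag; and for every vertex, the bags containing it form a connected subtree. Here edge (2,0) lies in no bag, so the decomposition is invalid.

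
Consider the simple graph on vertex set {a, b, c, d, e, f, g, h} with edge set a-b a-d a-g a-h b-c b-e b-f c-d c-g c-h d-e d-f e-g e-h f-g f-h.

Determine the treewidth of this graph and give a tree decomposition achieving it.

Treewidth 4.
Bags: B1 = {a, c, e, f, g}  B2 = {a, c, e, f, h}  B3 = {a, b, c, e, f}  B4 = {a, c, d, e, f}
Tree: B1–B2, B2–B3, B3–B4

Each bag holds 5 vertices, so the decomposition has width 4, which upper-bounds the treewidth. For the lower bound: the 5 vertex sets {e,g}, {f,h}, {b,c}, {a}, {d} are disjoint, each induces a connected subgraph, and every pair is joined by at least one edge of G. Contracting each set to a single vertex therefore yields K_{5} as a minor, and since treewidth is minor-monotone, tw(G) ≥ tw(K_{5}) = 4. Combining the bounds, tw(G) = 4.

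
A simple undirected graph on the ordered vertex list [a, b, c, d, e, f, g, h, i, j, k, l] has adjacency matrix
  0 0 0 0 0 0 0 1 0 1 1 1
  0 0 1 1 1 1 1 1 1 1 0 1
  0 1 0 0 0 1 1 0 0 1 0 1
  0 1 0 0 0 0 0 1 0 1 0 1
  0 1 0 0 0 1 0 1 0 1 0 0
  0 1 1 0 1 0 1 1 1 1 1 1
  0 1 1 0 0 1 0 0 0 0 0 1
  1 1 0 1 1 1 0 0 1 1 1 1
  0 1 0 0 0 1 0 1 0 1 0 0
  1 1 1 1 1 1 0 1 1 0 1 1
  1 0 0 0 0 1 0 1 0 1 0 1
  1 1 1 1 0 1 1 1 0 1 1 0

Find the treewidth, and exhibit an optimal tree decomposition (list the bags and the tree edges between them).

The largest bag has 5 vertices, giving width 4; this decomposition certifies tw(G) ≤ 4. Conversely, {b, c, f, g, l} is a clique of size 5, and the vertices of any clique must share a bag in every tree decomposition; so some bag has ≥ 5 vertices and tw(G) ≥ 4. Therefore the treewidth is 4.

Treewidth 4.
One such decomposition:
Bags: B1 = {b, e, f, h, j}  B2 = {b, f, h, j, l}  B3 = {f, h, j, k, l}  B4 = {b, c, f, j, l}  B5 = {b, d, h, j, l}  B6 = {b, c, f, g, l}  B7 = {a, h, j, k, l}  B8 = {b, f, h, i, j}
Tree: B1–B2, B2–B3, B2–B4, B2–B5, B4–B6, B3–B7, B1–B8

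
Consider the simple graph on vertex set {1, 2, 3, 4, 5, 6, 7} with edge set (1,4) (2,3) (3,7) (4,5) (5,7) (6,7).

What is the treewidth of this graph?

A width-1 tree decomposition is:
Bags: B1 = {3, 7}  B2 = {2, 3}  B3 = {5, 7}  B4 = {4, 5}  B5 = {6, 7}  B6 = {1, 4}
Tree: B1–B2, B1–B3, B3–B4, B1–B5, B4–B6
Each bag holds 2 vertices, so the decomposition has width 1, which upper-bounds the treewidth. Any graph with an edge has treewidth ≥ 1, and G has the edge 7–3. Therefore the treewidth is 1.

1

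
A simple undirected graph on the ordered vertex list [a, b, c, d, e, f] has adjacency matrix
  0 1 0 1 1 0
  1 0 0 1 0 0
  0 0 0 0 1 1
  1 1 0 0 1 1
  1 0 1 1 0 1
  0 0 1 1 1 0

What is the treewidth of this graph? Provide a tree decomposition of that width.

Treewidth 2.
One such decomposition:
Bags: B1 = {a, d, e}  B2 = {a, b, d}  B3 = {d, e, f}  B4 = {c, e, f}
Tree: B1–B2, B1–B3, B3–B4

The largest bag has 3 vertices, giving width 2; this decomposition certifies tw(G) ≤ 2. Conversely, {a, d, e} is a clique of size 3, and the vertices of any clique must share a bag in every tree decomposition; so some bag has ≥ 3 vertices and tw(G) ≥ 2. Combining the bounds, tw(G) = 2.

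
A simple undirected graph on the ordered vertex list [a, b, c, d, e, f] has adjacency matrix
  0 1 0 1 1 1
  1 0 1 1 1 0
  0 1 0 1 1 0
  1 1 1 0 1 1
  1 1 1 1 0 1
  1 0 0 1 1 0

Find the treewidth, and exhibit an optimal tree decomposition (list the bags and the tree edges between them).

Treewidth 3.
One such decomposition:
Bags: B1 = {a, b, d, e}  B2 = {a, d, e, f}  B3 = {b, c, d, e}
Tree: B1–B2, B1–B3

The largest bag has 4 vertices, giving width 3; this decomposition certifies tw(G) ≤ 3. For the lower bound, the 4 vertices {b, c, d, e} are pairwise adjacent, and any tree decomposition puts a clique entirely inside one bag — forcing width ≥ 3. Combining the bounds, tw(G) = 3.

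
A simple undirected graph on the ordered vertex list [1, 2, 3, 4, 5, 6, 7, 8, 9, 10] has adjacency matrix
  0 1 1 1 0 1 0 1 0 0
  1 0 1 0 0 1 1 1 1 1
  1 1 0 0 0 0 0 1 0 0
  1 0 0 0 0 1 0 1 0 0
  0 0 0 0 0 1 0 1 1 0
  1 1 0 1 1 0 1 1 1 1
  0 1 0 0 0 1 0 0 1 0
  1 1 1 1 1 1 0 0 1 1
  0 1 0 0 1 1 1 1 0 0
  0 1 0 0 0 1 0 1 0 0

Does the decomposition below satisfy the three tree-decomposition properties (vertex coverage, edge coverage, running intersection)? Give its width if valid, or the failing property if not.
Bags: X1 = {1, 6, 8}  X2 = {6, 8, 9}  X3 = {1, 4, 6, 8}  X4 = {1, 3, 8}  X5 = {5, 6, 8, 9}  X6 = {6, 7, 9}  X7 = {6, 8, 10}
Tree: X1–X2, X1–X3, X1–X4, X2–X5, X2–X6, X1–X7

A tree decomposition must satisfy three properties: every vertex lies in some bag; for every edge, both endpoints lie together in some bag; and for every vertex, the bags containing it form a connected subtree. Here vertex 2 appears in no bag, so the decomposition is invalid.

No — vertex 2 appears in no bag.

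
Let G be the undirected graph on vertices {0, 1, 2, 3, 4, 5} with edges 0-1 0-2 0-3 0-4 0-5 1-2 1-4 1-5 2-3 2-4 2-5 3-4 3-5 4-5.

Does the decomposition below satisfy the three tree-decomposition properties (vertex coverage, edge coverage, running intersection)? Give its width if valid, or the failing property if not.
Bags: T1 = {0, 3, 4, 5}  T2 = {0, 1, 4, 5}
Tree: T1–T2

No — vertex 2 appears in no bag.

A tree decomposition must satisfy three properties: every vertex lies in some bag; for every edge, both endpoints lie together in some bag; and for every vertex, the bags containing it form a connected subtree. Here vertex 2 appears in no bag, so the decomposition is invalid.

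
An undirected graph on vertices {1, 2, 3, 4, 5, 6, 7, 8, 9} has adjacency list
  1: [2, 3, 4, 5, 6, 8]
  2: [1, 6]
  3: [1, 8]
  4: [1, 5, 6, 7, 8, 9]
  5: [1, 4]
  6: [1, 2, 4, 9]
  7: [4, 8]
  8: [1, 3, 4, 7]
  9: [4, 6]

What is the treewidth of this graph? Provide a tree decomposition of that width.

The largest bag has 3 vertices, giving width 2; this decomposition certifies tw(G) ≤ 2. Conversely, {1, 2, 6} is a clique of size 3, and the vertices of any clique must share a bag in every tree decomposition; so some bag has ≥ 3 vertices and tw(G) ≥ 2. Combining the bounds, tw(G) = 2.

Treewidth 2.
One such decomposition:
Bags: B1 = {1, 4, 8}  B2 = {1, 3, 8}  B3 = {1, 4, 6}  B4 = {4, 7, 8}  B5 = {1, 2, 6}  B6 = {4, 6, 9}  B7 = {1, 4, 5}
Tree: B1–B2, B1–B3, B1–B4, B3–B5, B3–B6, B3–B7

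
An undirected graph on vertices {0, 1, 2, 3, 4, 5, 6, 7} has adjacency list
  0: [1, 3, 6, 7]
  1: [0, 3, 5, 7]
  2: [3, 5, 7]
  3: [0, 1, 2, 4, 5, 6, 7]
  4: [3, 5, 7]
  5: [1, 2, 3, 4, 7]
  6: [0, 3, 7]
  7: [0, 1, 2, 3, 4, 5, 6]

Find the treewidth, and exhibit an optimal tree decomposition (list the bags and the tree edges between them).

Treewidth 3.
Bags: B1 = {0, 3, 6, 7}  B2 = {0, 1, 3, 7}  B3 = {1, 3, 5, 7}  B4 = {3, 4, 5, 7}  B5 = {2, 3, 5, 7}
Tree: B1–B2, B2–B3, B3–B4, B3–B5

Each bag holds 4 vertices, so the decomposition has width 3, which upper-bounds the treewidth. Conversely, {0, 1, 3, 7} is a clique of size 4, and the vertices of any clique must share a bag in every tree decomposition; so some bag has ≥ 4 vertices and tw(G) ≥ 3. Hence tw(G) = 3 exactly.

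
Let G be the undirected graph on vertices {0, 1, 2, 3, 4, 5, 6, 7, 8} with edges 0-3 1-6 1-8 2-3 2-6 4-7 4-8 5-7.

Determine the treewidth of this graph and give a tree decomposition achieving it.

Every bag has size at most 2, so the width is 2 − 1 = 1 and tw(G) ≤ 1. Since G has at least one edge (e.g. 5–7), it is not an edgeless graph, so tw(G) ≥ 1. Combining the bounds, tw(G) = 1.

Treewidth 1.
One optimal decomposition is:
Bags: B1 = {5, 7}  B2 = {4, 7}  B3 = {4, 8}  B4 = {1, 8}  B5 = {1, 6}  B6 = {2, 6}  B7 = {2, 3}  B8 = {0, 3}
Tree: B1–B2, B2–B3, B3–B4, B4–B5, B5–B6, B6–B7, B7–B8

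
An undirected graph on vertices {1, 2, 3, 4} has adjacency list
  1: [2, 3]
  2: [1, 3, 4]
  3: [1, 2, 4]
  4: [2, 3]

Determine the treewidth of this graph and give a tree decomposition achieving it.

Each bag holds 3 vertices, so the decomposition has width 2, which upper-bounds the treewidth. On the other hand G contains the 3-clique {1, 2, 3}. A clique must lie in a single bag of any decomposition, so no decomposition can have width below 2. Combining the bounds, tw(G) = 2.

Treewidth 2.
Bags: B1 = {2, 3, 4}  B2 = {1, 2, 3}
Tree: B1–B2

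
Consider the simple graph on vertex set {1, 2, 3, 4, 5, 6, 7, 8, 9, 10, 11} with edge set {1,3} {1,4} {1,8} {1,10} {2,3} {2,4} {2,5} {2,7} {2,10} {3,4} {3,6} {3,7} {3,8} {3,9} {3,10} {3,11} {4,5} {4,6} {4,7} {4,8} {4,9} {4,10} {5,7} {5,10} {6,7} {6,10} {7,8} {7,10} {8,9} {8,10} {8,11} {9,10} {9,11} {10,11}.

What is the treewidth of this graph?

A width-4 tree decomposition is:
Bags: B1 = {3, 4, 6, 7, 10}  B2 = {2, 3, 4, 7, 10}  B3 = {3, 4, 7, 8, 10}  B4 = {3, 4, 8, 9, 10}  B5 = {2, 4, 5, 7, 10}  B6 = {1, 3, 4, 8, 10}  B7 = {3, 8, 9, 10, 11}
Tree: B1–B2, B1–B3, B3–B4, B2–B5, B3–B6, B4–B7
The largest bag has 5 vertices, giving width 4; this decomposition certifies tw(G) ≤ 4. On the other hand G contains the 5-clique {3, 8, 9, 10, 11}. A clique must lie in a single bag of any decomposition, so no decomposition can have width below 4. Hence tw(G) = 4 exactly.

4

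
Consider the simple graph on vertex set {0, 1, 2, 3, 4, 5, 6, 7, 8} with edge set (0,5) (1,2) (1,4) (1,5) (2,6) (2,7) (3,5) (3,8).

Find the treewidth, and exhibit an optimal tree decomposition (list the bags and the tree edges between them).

The largest bag has 2 vertices, giving width 1; this decomposition certifies tw(G) ≤ 1. Any graph with an edge has treewidth ≥ 1, and G has the edge 2–1. The upper and lower bounds meet at 1, so that is the treewidth.

Treewidth 1.
Bags: B1 = {1, 2}  B2 = {1, 5}  B3 = {2, 7}  B4 = {3, 5}  B5 = {1, 4}  B6 = {3, 8}  B7 = {0, 5}  B8 = {2, 6}
Tree: B1–B2, B1–B3, B2–B4, B1–B5, B4–B6, B4–B7, B1–B8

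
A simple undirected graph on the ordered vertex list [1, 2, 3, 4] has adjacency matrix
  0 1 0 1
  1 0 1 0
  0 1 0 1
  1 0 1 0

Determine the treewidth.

A width-2 tree decomposition is:
Bags: B1 = {2, 3, 4}  B2 = {1, 2, 4}
Tree: B1–B2
Each bag holds 3 vertices, so the decomposition has width 2, which upper-bounds the treewidth. The edges 2–3–4–1–2 form a cycle, so G is not a tree and its treewidth is at least 2. Combining the bounds, tw(G) = 2.

2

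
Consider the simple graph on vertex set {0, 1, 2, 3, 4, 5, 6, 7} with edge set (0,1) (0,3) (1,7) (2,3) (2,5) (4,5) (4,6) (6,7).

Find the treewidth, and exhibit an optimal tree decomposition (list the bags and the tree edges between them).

Treewidth 2.
One such decomposition:
Bags: B1 = {0, 2, 3}  B2 = {0, 1, 2}  B3 = {1, 2, 7}  B4 = {2, 6, 7}  B5 = {2, 4, 6}  B6 = {2, 4, 5}
Tree: B1–B2, B2–B3, B3–B4, B4–B5, B5–B6

Each bag holds 3 vertices, so the decomposition has width 2, which upper-bounds the treewidth. For the lower bound, G contains the cycle 2–3–0–1–7–6–4–5–2, so G is not a forest; only forests have treewidth ≤ 1, hence tw(G) ≥ 2. Hence tw(G) = 2 exactly.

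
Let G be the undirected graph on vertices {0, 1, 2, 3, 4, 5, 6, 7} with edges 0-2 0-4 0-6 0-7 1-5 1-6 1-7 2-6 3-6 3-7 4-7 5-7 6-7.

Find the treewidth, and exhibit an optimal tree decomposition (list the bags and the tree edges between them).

Every bag has size at most 3, so the width is 3 − 1 = 2 and tw(G) ≤ 2. For the lower bound, the 3 vertices {0, 2, 6} are pairwise adjacent, and any tree decomposition puts a clique entirely inside one bag — forcing width ≥ 2. The upper and lower bounds meet at 2, so that is the treewidth.

Treewidth 2.
One such decomposition:
Bags: B1 = {1, 6, 7}  B2 = {1, 5, 7}  B3 = {0, 6, 7}  B4 = {0, 2, 6}  B5 = {0, 4, 7}  B6 = {3, 6, 7}
Tree: B1–B2, B1–B3, B3–B4, B3–B5, B3–B6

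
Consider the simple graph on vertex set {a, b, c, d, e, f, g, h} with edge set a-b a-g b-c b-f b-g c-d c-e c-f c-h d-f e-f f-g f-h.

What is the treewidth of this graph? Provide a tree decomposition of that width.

Each bag holds 3 vertices, so the decomposition has width 2, which upper-bounds the treewidth. On the other hand G contains the 3-clique {a, b, g}. A clique must lie in a single bag of any decomposition, so no decomposition can have width below 2. The upper and lower bounds meet at 2, so that is the treewidth.

Treewidth 2.
One optimal decomposition is:
Bags: B1 = {b, c, f}  B2 = {b, f, g}  B3 = {c, d, f}  B4 = {c, e, f}  B5 = {a, b, g}  B6 = {c, f, h}
Tree: B1–B2, B1–B3, B1–B4, B2–B5, B4–B6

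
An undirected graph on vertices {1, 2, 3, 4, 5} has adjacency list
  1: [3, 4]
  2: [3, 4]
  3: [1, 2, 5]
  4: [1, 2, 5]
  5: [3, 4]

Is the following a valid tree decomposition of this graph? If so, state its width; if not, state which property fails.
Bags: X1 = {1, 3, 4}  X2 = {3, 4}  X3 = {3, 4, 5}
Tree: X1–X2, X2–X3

A tree decomposition must satisfy three properties: every vertex lies in some bag; for every edge, both endpoints lie together in some bag; and for every vertex, the bags containing it form a connected subtree. Here vertex 2 appears in no bag, so the decomposition is invalid.

No — vertex 2 appears in no bag.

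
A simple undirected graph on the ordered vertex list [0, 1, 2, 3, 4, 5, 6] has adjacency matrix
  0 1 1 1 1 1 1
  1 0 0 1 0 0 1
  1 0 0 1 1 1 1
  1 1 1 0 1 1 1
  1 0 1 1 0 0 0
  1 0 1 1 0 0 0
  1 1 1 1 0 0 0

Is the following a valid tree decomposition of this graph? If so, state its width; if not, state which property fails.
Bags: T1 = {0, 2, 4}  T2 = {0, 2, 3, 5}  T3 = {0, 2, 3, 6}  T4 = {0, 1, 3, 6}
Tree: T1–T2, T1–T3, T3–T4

No — edge (3,4) lies in no bag.

A tree decomposition must satisfy three properties: every vertex lies in some bag; for every edge, both endpoints lie together in some bag; and for every vertex, the bags containing it form a connected subtree. Here edge (3,4) lies in no bag, so the decomposition is invalid.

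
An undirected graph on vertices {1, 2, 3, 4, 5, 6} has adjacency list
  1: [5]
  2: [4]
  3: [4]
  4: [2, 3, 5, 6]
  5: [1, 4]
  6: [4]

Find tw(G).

1

A width-1 tree decomposition is:
Bags: B1 = {4, 5}  B2 = {3, 4}  B3 = {4, 6}  B4 = {2, 4}  B5 = {1, 5}
Tree: B1–B2, B1–B3, B1–B4, B1–B5
Every bag has size at most 2, so the width is 2 − 1 = 1 and tw(G) ≤ 1. Since G has at least one edge (e.g. 5–4), it is not an edgeless graph, so tw(G) ≥ 1. Therefore the treewidth is 1.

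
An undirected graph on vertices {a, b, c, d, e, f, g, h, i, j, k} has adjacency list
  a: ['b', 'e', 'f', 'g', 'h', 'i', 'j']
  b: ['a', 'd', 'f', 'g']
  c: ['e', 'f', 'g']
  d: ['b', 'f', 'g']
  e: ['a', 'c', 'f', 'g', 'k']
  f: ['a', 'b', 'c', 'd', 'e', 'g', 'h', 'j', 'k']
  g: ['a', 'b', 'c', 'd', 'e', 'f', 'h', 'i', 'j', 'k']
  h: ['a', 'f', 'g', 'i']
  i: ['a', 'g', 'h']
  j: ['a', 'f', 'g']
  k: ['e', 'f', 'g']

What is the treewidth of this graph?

3

A width-3 tree decomposition is:
Bags: B1 = {a, f, g, h}  B2 = {a, f, g, j}  B3 = {a, g, h, i}  B4 = {a, b, f, g}  B5 = {a, e, f, g}  B6 = {c, e, f, g}  B7 = {e, f, g, k}  B8 = {b, d, f, g}
Tree: B1–B2, B1–B3, B2–B4, B1–B5, B5–B6, B5–B7, B4–B8
Every bag has size at most 4, so the width is 4 − 1 = 3 and tw(G) ≤ 3. On the other hand G contains the 4-clique {b, d, f, g}. A clique must lie in a single bag of any decomposition, so no decomposition can have width below 3. The upper and lower bounds meet at 3, so that is the treewidth.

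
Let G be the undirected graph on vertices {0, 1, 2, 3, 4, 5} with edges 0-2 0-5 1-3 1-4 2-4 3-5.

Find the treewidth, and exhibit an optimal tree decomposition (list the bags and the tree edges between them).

Treewidth 2.
One optimal decomposition is:
Bags: B1 = {1, 3, 5}  B2 = {1, 4, 5}  B3 = {2, 4, 5}  B4 = {0, 2, 5}
Tree: B1–B2, B2–B3, B3–B4

Each bag holds 3 vertices, so the decomposition has width 2, which upper-bounds the treewidth. For the lower bound, G contains the cycle 5–3–1–4–2–0–5, so G is not a forest; only forests have treewidth ≤ 1, hence tw(G) ≥ 2. Combining the bounds, tw(G) = 2.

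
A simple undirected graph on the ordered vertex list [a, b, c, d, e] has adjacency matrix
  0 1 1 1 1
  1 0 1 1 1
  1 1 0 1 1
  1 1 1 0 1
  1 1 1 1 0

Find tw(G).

4

A width-4 tree decomposition is:
Bags: B1 = {a, b, c, d, e}
Tree: (single bag)
With just one bag of size 5, the width is 5 − 1 = 4, so tw(G) ≤ 4. On the other hand G contains the 5-clique {a, b, c, d, e}. A clique must lie in a single bag of any decomposition, so no decomposition can have width below 4. Hence tw(G) = 4 exactly.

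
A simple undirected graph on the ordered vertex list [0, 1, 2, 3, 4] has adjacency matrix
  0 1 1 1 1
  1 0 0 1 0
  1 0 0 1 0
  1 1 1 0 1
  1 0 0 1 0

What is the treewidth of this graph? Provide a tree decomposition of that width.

Treewidth 2.
One optimal decomposition is:
Bags: B1 = {0, 3, 4}  B2 = {0, 1, 3}  B3 = {0, 2, 3}
Tree: B1–B2, B2–B3

The largest bag has 3 vertices, giving width 2; this decomposition certifies tw(G) ≤ 2. For the lower bound, the 3 vertices {0, 1, 3} are pairwise adjacent, and any tree decomposition puts a clique entirely inside one bag — forcing width ≥ 2. The upper and lower bounds meet at 2, so that is the treewidth.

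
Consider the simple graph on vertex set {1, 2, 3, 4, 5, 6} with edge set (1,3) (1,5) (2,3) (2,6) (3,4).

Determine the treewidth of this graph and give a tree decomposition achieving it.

Treewidth 1.
Bags: B1 = {1, 3}  B2 = {2, 3}  B3 = {1, 5}  B4 = {3, 4}  B5 = {2, 6}
Tree: B1–B2, B1–B3, B2–B4, B2–B5

Every bag has size at most 2, so the width is 2 − 1 = 1 and tw(G) ≤ 1. Since G has at least one edge (e.g. 1–3), it is not an edgeless graph, so tw(G) ≥ 1. Hence tw(G) = 1 exactly.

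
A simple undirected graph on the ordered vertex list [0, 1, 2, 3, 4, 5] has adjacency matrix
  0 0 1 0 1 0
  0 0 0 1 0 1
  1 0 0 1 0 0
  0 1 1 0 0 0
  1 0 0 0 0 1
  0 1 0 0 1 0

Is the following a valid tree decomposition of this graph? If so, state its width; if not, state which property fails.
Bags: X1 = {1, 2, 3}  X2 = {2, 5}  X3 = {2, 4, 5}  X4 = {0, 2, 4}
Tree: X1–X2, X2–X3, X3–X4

A tree decomposition must satisfy three properties: every vertex lies in some bag; for every edge, both endpoints lie together in some bag; and for every vertex, the bags containing it form a connected subtree. Here edge (1,5) lies in no bag, so the decomposition is invalid.

No — edge (1,5) lies in no bag.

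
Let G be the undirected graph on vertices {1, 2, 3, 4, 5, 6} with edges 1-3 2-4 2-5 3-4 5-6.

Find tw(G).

A width-1 tree decomposition is:
Bags: B1 = {5, 6}  B2 = {2, 5}  B3 = {2, 4}  B4 = {3, 4}  B5 = {1, 3}
Tree: B1–B2, B2–B3, B3–B4, B4–B5
Every bag has size at most 2, so the width is 2 − 1 = 1 and tw(G) ≤ 1. Since G has at least one edge (e.g. 6–5), it is not an edgeless graph, so tw(G) ≥ 1. Therefore the treewidth is 1.

1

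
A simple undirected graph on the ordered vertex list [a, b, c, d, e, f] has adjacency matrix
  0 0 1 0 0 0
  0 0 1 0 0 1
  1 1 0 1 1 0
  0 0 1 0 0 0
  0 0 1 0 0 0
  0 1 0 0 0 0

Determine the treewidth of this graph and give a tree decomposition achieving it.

Treewidth 1.
Bags: B1 = {c, e}  B2 = {c, d}  B3 = {a, c}  B4 = {b, c}  B5 = {b, f}
Tree: B1–B2, B1–B3, B3–B4, B4–B5

Each bag holds 2 vertices, so the decomposition has width 1, which upper-bounds the treewidth. Since G has at least one edge (e.g. c–e), it is not an edgeless graph, so tw(G) ≥ 1. Therefore the treewidth is 1.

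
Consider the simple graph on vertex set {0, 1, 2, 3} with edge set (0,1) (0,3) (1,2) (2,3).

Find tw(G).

2

A width-2 tree decomposition is:
Bags: B1 = {0, 1, 3}  B2 = {1, 2, 3}
Tree: B1–B2
The largest bag has 3 vertices, giving width 2; this decomposition certifies tw(G) ≤ 2. Since 3–0–1–2–3 is a cycle in G, G is not acyclic. Forests are exactly the graphs of treewidth ≤ 1, so tw(G) ≥ 2. Therefore the treewidth is 2.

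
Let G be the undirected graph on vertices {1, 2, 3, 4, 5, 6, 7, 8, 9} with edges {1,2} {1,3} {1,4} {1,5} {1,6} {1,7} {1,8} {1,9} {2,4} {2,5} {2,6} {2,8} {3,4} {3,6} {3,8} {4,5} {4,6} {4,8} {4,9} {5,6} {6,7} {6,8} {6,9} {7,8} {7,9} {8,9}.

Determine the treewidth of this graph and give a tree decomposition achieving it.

Each bag holds 5 vertices, so the decomposition has width 4, which upper-bounds the treewidth. For the lower bound, the 5 vertices {1, 4, 6, 8, 9} are pairwise adjacent, and any tree decomposition puts a clique entirely inside one bag — forcing width ≥ 4. Therefore the treewidth is 4.

Treewidth 4.
One such decomposition:
Bags: B1 = {1, 2, 4, 5, 6}  B2 = {1, 2, 4, 6, 8}  B3 = {1, 4, 6, 8, 9}  B4 = {1, 6, 7, 8, 9}  B5 = {1, 3, 4, 6, 8}
Tree: B1–B2, B2–B3, B3–B4, B2–B5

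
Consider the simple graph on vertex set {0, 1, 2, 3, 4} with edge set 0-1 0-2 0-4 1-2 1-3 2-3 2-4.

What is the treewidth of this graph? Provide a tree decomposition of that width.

Each bag holds 3 vertices, so the decomposition has width 2, which upper-bounds the treewidth. Conversely, {0, 1, 2} is a clique of size 3, and the vertices of any clique must share a bag in every tree decomposition; so some bag has ≥ 3 vertices and tw(G) ≥ 2. Hence tw(G) = 2 exactly.

Treewidth 2.
Bags: B1 = {1, 2, 3}  B2 = {0, 1, 2}  B3 = {0, 2, 4}
Tree: B1–B2, B2–B3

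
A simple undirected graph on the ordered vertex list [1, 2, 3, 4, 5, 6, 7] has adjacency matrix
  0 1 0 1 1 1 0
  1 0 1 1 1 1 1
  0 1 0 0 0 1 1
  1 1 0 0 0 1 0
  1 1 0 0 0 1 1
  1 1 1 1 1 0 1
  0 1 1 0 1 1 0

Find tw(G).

3

A width-3 tree decomposition is:
Bags: B1 = {1, 2, 5, 6}  B2 = {1, 2, 4, 6}  B3 = {2, 5, 6, 7}  B4 = {2, 3, 6, 7}
Tree: B1–B2, B1–B3, B3–B4
The largest bag has 4 vertices, giving width 3; this decomposition certifies tw(G) ≤ 3. On the other hand G contains the 4-clique {1, 2, 4, 6}. A clique must lie in a single bag of any decomposition, so no decomposition can have width below 3. Combining the bounds, tw(G) = 3.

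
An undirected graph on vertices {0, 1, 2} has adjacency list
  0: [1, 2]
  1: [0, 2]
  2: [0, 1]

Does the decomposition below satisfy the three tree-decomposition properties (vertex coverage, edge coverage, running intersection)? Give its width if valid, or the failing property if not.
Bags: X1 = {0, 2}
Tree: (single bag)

A tree decomposition must satisfy three properties: every vertex lies in some bag; for every edge, both endpoints lie together in some bag; and for every vertex, the bags containing it form a connected subtree. Here vertex 1 appears in no bag, so the decomposition is invalid.

No — vertex 1 appears in no bag.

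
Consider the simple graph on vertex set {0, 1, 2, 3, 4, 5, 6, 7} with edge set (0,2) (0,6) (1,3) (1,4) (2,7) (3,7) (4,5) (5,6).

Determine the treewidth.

2

A width-2 tree decomposition is:
Bags: B1 = {2, 3, 7}  B2 = {0, 2, 3}  B3 = {0, 3, 6}  B4 = {3, 5, 6}  B5 = {3, 4, 5}  B6 = {1, 3, 4}
Tree: B1–B2, B2–B3, B3–B4, B4–B5, B5–B6
Every bag has size at most 3, so the width is 3 − 1 = 2 and tw(G) ≤ 2. For the lower bound, G contains the cycle 3–7–2–0–6–5–4–1–3, so G is not a forest; only forests have treewidth ≤ 1, hence tw(G) ≥ 2. Therefore the treewidth is 2.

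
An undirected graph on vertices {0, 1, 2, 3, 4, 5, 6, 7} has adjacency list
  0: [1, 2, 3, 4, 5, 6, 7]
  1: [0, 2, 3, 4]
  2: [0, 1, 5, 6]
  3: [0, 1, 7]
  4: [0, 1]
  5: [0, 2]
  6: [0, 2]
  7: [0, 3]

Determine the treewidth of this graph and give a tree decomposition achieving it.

Each bag holds 3 vertices, so the decomposition has width 2, which upper-bounds the treewidth. Conversely, {0, 1, 2} is a clique of size 3, and the vertices of any clique must share a bag in every tree decomposition; so some bag has ≥ 3 vertices and tw(G) ≥ 2. Combining the bounds, tw(G) = 2.

Treewidth 2.
One such decomposition:
Bags: B1 = {0, 1, 2}  B2 = {0, 1, 4}  B3 = {0, 1, 3}  B4 = {0, 3, 7}  B5 = {0, 2, 5}  B6 = {0, 2, 6}
Tree: B1–B2, B1–B3, B3–B4, B1–B5, B1–B6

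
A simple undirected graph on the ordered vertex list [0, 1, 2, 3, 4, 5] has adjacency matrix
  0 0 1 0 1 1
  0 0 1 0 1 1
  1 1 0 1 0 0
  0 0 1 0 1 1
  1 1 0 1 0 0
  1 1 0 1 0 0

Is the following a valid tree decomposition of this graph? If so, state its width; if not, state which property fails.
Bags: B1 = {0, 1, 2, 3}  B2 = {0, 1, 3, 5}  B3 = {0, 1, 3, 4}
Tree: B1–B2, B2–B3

Yes; width 3.

Every vertex of G appears in some bag (union = {0, 1, 2, 3, 4, 5}); every edge is covered by a bag; and for each vertex v the set of bags containing v is connected in the bag tree. The decomposition is therefore valid. The largest bag has 4 vertices, so the width is 3.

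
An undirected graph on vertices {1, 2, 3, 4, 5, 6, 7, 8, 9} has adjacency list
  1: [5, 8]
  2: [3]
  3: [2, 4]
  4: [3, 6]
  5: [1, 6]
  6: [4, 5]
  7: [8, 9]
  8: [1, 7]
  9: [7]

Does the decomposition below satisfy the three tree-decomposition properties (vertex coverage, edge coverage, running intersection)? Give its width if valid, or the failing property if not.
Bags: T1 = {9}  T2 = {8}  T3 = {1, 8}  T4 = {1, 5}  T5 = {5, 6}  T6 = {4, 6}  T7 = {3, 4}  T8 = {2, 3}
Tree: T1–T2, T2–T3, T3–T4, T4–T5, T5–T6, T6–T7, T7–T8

A tree decomposition must satisfy three properties: every vertex lies in some bag; for every edge, both endpoints lie together in some bag; and for every vertex, the bags containing it form a connected subtree. Here vertex 7 appears in no bag, so the decomposition is invalid.

No — vertex 7 appears in no bag.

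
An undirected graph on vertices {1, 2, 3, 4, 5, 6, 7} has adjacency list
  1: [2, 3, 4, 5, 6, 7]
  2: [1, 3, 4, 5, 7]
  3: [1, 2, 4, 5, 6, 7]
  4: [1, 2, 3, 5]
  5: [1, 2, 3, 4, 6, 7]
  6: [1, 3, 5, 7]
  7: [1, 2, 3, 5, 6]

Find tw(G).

A width-4 tree decomposition is:
Bags: B1 = {1, 2, 3, 4, 5}  B2 = {1, 2, 3, 5, 7}  B3 = {1, 3, 5, 6, 7}
Tree: B1–B2, B2–B3
Every bag has size at most 5, so the width is 5 − 1 = 4 and tw(G) ≤ 4. For the lower bound, the 5 vertices {1, 2, 3, 4, 5} are pairwise adjacent, and any tree decomposition puts a clique entirely inside one bag — forcing width ≥ 4. Combining the bounds, tw(G) = 4.

4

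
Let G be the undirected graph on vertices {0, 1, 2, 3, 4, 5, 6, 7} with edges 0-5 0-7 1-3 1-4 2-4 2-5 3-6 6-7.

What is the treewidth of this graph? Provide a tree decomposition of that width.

Treewidth 2.
One optimal decomposition is:
Bags: B1 = {1, 2, 4}  B2 = {1, 2, 3}  B3 = {2, 3, 6}  B4 = {2, 6, 7}  B5 = {0, 2, 7}  B6 = {0, 2, 5}
Tree: B1–B2, B2–B3, B3–B4, B4–B5, B5–B6

Every bag has size at most 3, so the width is 3 − 1 = 2 and tw(G) ≤ 2. Since 2–4–1–3–6–7–0–5–2 is a cycle in G, G is not acyclic. Forests are exactly the graphs of treewidth ≤ 1, so tw(G) ≥ 2. Combining the bounds, tw(G) = 2.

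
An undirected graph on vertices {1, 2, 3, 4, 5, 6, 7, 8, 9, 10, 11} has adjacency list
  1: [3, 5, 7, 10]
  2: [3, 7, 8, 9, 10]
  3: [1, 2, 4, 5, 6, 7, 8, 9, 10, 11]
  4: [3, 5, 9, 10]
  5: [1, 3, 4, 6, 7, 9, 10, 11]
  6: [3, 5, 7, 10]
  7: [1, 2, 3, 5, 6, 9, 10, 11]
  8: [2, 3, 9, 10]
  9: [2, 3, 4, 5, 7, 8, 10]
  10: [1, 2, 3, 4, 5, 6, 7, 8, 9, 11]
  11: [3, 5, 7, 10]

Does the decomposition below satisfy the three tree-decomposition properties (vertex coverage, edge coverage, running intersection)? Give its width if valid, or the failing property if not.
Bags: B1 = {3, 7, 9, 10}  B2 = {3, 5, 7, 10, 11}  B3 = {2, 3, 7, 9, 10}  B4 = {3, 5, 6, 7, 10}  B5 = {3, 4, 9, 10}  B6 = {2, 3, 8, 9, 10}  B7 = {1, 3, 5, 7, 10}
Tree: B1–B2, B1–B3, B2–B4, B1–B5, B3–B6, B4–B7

No — edge (5,9) lies in no bag.

A tree decomposition must satisfy three properties: every vertex lies in some bag; for every edge, both endpoints lie together in some bag; and for every vertex, the bags containing it form a connected subtree. Here edge (5,9) lies in no bag, so the decomposition is invalid.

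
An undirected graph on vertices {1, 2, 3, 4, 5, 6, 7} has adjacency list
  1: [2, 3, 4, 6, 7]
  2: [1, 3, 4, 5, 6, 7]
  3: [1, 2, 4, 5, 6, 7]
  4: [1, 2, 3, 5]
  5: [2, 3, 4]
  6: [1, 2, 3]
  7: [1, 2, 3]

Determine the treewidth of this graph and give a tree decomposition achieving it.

Treewidth 3.
One optimal decomposition is:
Bags: B1 = {1, 2, 3, 4}  B2 = {1, 2, 3, 7}  B3 = {1, 2, 3, 6}  B4 = {2, 3, 4, 5}
Tree: B1–B2, B1–B3, B1–B4

Every bag has size at most 4, so the width is 4 − 1 = 3 and tw(G) ≤ 3. For the lower bound, the 4 vertices {1, 2, 3, 4} are pairwise adjacent, and any tree decomposition puts a clique entirely inside one bag — forcing width ≥ 3. Combining the bounds, tw(G) = 3.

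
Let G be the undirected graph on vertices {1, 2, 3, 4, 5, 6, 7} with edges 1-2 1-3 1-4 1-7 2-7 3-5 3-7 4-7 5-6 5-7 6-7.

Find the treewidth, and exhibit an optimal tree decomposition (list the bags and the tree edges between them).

Each bag holds 3 vertices, so the decomposition has width 2, which upper-bounds the treewidth. For the lower bound, the 3 vertices {1, 2, 7} are pairwise adjacent, and any tree decomposition puts a clique entirely inside one bag — forcing width ≥ 2. The upper and lower bounds meet at 2, so that is the treewidth.

Treewidth 2.
One such decomposition:
Bags: B1 = {1, 3, 7}  B2 = {3, 5, 7}  B3 = {5, 6, 7}  B4 = {1, 4, 7}  B5 = {1, 2, 7}
Tree: B1–B2, B2–B3, B1–B4, B1–B5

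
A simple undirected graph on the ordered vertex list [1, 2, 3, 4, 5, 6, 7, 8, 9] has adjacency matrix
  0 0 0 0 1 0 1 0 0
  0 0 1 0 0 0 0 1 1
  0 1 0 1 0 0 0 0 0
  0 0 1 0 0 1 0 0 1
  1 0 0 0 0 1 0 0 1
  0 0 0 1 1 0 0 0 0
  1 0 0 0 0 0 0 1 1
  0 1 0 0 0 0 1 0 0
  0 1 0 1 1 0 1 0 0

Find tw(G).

3

A width-3 tree decomposition is:
Bags: B1 = {1, 5, 7, 8}  B2 = {5, 7, 8, 9}  B3 = {2, 5, 8, 9}  B4 = {2, 5, 6, 9}  B5 = {2, 4, 6, 9}  B6 = {2, 3, 4, 6}
Tree: B1–B2, B2–B3, B3–B4, B4–B5, B5–B6
The largest bag has 4 vertices, giving width 3; this decomposition certifies tw(G) ≤ 3. For the lower bound: the 4 vertex sets {1,7,8}, {5}, {9}, {2,3,4,6} are disjoint, each induces a connected subgraph, and every pair is joined by at least one edge of G. Contracting each set to a single vertex therefore yields K_{4} as a minor, and since treewidth is minor-monotone, tw(G) ≥ tw(K_{4}) = 3. Hence tw(G) = 3 exactly.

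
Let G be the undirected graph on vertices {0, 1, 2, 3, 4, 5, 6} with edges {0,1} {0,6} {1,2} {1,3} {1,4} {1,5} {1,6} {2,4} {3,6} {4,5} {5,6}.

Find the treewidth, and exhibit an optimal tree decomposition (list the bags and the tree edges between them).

Each bag holds 3 vertices, so the decomposition has width 2, which upper-bounds the treewidth. Conversely, {1, 2, 4} is a clique of size 3, and the vertices of any clique must share a bag in every tree decomposition; so some bag has ≥ 3 vertices and tw(G) ≥ 2. Hence tw(G) = 2 exactly.

Treewidth 2.
One optimal decomposition is:
Bags: B1 = {1, 4, 5}  B2 = {1, 2, 4}  B3 = {1, 5, 6}  B4 = {0, 1, 6}  B5 = {1, 3, 6}
Tree: B1–B2, B1–B3, B3–B4, B3–B5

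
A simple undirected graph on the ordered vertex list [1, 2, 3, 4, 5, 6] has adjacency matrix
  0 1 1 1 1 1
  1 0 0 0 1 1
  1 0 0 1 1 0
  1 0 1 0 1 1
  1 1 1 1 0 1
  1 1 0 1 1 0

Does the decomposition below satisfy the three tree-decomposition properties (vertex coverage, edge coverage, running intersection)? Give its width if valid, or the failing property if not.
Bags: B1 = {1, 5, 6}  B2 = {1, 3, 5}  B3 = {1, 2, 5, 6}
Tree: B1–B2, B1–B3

No — vertex 4 appears in no bag.

A tree decomposition must satisfy three properties: every vertex lies in some bag; for every edge, both endpoints lie together in some bag; and for every vertex, the bags containing it form a connected subtree. Here vertex 4 appears in no bag, so the decomposition is invalid.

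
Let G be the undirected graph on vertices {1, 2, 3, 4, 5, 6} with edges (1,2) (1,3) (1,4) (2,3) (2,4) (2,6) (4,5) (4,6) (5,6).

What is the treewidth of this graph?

2

A width-2 tree decomposition is:
Bags: B1 = {1, 2, 3}  B2 = {1, 2, 4}  B3 = {2, 4, 6}  B4 = {4, 5, 6}
Tree: B1–B2, B2–B3, B3–B4
Each bag holds 3 vertices, so the decomposition has width 2, which upper-bounds the treewidth. For the lower bound, the 3 vertices {1, 2, 3} are pairwise adjacent, and any tree decomposition puts a clique entirely inside one bag — forcing width ≥ 2. Combining the bounds, tw(G) = 2.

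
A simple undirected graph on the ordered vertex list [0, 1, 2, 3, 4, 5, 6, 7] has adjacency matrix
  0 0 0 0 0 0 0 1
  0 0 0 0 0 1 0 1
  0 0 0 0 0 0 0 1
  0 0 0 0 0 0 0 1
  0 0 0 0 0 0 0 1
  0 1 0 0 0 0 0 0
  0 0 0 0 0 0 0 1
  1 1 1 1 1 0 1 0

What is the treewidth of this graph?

1

A width-1 tree decomposition is:
Bags: B1 = {1, 7}  B2 = {6, 7}  B3 = {4, 7}  B4 = {2, 7}  B5 = {0, 7}  B6 = {3, 7}  B7 = {1, 5}
Tree: B1–B2, B2–B3, B3–B4, B3–B5, B2–B6, B1–B7
Each bag holds 2 vertices, so the decomposition has width 1, which upper-bounds the treewidth. G has an edge, so its treewidth is at least 1. Therefore the treewidth is 1.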